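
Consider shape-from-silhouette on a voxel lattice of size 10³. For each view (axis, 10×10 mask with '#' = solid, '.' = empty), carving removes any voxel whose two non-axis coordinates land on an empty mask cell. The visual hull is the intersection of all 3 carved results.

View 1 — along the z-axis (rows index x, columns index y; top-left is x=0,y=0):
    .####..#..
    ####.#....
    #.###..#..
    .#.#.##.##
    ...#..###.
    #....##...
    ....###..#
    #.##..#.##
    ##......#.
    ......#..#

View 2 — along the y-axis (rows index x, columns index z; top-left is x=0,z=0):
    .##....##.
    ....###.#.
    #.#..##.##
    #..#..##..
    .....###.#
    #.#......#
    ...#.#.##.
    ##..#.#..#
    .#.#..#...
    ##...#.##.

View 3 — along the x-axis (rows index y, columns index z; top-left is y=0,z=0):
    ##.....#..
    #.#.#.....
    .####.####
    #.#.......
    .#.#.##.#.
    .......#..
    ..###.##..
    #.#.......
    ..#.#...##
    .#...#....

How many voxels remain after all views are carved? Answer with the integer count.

59 voxels

start: 10×10×10 = 1000 voxels
[1] z-view keeps 43 columns → grid now 430
[2] y-view keeps 42 columns → grid now 184
[3] x-view keeps 35 columns → grid now 59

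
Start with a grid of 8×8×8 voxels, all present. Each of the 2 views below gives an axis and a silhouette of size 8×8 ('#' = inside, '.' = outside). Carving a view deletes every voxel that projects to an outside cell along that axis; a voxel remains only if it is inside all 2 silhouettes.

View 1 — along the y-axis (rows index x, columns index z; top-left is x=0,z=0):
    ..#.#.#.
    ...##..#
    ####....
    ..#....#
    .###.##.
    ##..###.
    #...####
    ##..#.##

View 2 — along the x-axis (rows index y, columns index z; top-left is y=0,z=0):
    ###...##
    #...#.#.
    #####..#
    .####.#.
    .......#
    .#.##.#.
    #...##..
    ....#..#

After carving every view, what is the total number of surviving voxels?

start: 8×8×8 = 512 voxels
V1 y: intersect with XZ mask (32 set) -- 256 left
V2 x: intersect with YZ mask (29 set) -- 122 left

122 voxels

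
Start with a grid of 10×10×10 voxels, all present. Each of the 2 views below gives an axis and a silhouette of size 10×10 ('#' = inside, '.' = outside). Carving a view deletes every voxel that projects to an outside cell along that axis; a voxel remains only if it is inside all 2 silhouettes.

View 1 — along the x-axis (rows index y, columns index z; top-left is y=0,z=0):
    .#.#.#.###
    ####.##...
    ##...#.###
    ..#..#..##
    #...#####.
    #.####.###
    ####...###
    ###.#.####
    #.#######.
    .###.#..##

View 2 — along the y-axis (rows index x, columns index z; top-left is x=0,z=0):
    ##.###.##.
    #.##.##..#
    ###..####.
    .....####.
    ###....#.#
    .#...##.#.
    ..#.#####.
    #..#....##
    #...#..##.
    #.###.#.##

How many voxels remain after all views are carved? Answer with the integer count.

full grid |V| = 1000
after view 1 [x-axis, 65 of 100 cells solid] → remaining = 650
after view 2 [y-axis, 54 of 100 cells solid] → remaining = 362

|visual hull| = 362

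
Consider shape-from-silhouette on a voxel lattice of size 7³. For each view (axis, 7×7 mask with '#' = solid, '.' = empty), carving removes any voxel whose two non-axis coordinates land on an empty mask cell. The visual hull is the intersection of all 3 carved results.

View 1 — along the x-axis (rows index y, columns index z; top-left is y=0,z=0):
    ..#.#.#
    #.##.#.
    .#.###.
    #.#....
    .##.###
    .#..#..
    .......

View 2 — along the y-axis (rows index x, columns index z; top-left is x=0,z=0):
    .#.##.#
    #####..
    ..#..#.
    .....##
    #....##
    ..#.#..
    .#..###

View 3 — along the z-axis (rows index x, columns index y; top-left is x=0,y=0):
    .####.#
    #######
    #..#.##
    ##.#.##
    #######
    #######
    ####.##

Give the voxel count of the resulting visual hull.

full grid |V| = 343
  1. axis=0 (YZ plane), |mask|=20  ⇒  voxels=140
  2. axis=1 (XZ plane), |mask|=22  ⇒  voxels=65
  3. axis=2 (XY plane), |mask|=41  ⇒  voxels=49

|visual hull| = 49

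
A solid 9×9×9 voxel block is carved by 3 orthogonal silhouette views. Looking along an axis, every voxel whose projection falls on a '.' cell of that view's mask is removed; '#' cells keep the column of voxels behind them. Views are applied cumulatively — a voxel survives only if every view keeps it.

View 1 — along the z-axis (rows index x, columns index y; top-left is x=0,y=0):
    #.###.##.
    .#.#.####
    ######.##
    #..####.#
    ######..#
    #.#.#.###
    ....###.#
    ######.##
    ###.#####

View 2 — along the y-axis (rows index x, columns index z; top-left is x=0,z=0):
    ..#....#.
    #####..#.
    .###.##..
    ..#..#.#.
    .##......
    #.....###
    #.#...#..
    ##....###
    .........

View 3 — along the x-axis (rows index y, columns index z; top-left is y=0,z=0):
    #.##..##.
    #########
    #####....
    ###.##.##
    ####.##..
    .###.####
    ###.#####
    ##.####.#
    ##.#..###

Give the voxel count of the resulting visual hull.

initial block: 9^3 = 729
V1 z: intersect with XY mask (59 set) -- 531 left
V2 y: intersect with XZ mask (30 set) -- 196 left
V3 x: intersect with YZ mask (60 set) -- 150 left

|visual hull| = 150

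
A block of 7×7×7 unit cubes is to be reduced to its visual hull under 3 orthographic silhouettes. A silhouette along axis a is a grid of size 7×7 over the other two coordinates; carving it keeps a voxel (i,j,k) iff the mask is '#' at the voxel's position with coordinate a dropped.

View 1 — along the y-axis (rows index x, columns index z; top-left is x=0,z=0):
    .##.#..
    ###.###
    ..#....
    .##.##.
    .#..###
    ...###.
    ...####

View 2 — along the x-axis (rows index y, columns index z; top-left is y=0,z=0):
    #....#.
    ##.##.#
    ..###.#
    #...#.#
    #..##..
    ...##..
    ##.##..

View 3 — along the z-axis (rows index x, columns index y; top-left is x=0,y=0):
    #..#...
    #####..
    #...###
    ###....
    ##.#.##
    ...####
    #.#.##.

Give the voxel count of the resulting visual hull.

full grid |V| = 343
carve view 1 (along y, XZ-mask fill 25/49): 175 voxels remain
carve view 2 (along x, YZ-mask fill 23/49): 77 voxels remain
carve view 3 (along z, XY-mask fill 27/49): 44 voxels remain

|visual hull| = 44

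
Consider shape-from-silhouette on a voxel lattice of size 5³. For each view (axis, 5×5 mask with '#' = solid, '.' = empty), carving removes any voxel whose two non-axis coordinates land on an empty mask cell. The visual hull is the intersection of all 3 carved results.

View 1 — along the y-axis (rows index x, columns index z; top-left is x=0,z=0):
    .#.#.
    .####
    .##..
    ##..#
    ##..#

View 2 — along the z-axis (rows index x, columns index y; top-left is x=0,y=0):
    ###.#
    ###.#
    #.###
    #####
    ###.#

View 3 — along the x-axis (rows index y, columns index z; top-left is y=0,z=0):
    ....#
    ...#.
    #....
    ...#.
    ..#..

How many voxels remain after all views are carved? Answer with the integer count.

|visual hull| = 9

start: 5×5×5 = 125 voxels
  1. axis=1 (XZ plane), |mask|=14  ⇒  voxels=70
  2. axis=2 (XY plane), |mask|=21  ⇒  voxels=59
  3. axis=0 (YZ plane), |mask|=5  ⇒  voxels=9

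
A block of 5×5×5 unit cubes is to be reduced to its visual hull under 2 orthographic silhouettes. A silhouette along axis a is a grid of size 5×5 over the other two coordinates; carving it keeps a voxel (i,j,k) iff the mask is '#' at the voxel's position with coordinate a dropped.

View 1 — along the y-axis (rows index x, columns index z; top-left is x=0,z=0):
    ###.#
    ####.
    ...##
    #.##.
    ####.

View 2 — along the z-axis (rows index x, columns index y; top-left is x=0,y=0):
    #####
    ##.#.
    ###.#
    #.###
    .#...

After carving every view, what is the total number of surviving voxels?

full grid |V| = 125
carve view 1 (along y, XZ-mask fill 17/25): 85 voxels remain
carve view 2 (along z, XY-mask fill 17/25): 56 voxels remain

voxel count = 56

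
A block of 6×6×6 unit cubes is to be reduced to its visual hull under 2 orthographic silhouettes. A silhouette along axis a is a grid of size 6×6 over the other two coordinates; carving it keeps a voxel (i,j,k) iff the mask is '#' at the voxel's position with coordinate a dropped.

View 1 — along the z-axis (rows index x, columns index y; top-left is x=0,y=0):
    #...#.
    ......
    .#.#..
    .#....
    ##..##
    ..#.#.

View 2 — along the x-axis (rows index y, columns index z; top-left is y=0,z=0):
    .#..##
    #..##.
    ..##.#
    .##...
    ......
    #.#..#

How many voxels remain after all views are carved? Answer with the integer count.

23 voxels

before carving: 216 voxels (6×6×6)
after view 1 [z-axis, 11 of 36 cells solid] → remaining = 66
after view 2 [x-axis, 14 of 36 cells solid] → remaining = 23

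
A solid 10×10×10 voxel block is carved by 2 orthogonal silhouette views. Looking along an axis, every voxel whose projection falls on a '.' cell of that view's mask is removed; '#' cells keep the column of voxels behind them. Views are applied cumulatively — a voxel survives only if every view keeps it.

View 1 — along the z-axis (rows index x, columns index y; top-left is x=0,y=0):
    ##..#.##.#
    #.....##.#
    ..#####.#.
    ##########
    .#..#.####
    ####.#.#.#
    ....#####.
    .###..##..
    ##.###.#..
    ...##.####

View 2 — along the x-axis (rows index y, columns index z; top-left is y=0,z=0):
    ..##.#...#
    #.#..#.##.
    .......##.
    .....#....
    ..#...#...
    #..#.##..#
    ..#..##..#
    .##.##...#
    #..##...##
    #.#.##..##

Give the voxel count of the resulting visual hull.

full grid |V| = 1000
after view 1 [z-axis, 61 of 100 cells solid] → remaining = 610
after view 2 [x-axis, 39 of 100 cells solid] → remaining = 241

remaining voxels: 241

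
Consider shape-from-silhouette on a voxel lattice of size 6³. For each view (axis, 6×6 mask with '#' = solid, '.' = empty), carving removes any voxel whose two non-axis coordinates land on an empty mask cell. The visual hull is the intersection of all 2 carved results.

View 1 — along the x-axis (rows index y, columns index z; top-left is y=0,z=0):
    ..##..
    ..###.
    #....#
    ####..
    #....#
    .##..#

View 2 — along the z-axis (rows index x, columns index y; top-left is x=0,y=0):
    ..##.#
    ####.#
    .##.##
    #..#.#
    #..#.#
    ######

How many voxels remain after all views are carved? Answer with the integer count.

start: 6×6×6 = 216 voxels
step 1: project along x, AND mask (16/36) → |grid| = 96
step 2: project along z, AND mask (24/36) → |grid| = 67

voxel count = 67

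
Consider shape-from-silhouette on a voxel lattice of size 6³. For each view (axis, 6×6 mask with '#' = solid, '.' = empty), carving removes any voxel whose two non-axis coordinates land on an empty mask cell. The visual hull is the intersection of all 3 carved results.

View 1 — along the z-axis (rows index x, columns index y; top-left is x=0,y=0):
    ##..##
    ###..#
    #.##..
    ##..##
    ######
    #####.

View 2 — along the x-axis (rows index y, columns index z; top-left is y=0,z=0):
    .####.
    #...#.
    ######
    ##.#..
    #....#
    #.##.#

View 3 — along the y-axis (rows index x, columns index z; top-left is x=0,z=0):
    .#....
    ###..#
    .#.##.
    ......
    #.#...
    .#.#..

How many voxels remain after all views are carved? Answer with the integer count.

start: 6×6×6 = 216 voxels
after view 1 [z-axis, 26 of 36 cells solid] → remaining = 156
after view 2 [x-axis, 21 of 36 cells solid] → remaining = 91
after view 3 [y-axis, 12 of 36 cells solid] → remaining = 33

voxel count = 33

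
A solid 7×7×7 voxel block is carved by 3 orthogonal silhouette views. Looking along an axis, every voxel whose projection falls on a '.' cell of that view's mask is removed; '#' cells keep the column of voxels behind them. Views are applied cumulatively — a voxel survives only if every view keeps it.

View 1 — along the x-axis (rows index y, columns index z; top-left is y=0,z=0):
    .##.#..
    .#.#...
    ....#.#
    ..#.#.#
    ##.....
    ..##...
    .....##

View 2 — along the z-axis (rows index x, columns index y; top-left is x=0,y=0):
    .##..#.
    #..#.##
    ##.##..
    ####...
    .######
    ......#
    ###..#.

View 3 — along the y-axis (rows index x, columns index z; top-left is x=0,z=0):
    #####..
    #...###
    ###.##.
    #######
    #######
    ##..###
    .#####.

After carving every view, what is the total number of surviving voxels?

voxel count = 51

start: 7×7×7 = 343 voxels
after view 1 [x-axis, 16 of 49 cells solid] → remaining = 112
after view 2 [z-axis, 26 of 49 cells solid] → remaining = 60
after view 3 [y-axis, 38 of 49 cells solid] → remaining = 51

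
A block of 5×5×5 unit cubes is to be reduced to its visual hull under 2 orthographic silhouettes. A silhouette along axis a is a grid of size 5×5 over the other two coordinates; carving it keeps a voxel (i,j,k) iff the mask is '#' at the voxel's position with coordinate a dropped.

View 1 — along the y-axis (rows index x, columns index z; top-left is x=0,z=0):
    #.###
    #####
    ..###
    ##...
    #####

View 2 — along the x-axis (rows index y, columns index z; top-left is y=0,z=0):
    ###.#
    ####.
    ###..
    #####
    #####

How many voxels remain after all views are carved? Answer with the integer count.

79 voxels

before carving: 125 voxels (5×5×5)
carve view 1 (along y, XZ-mask fill 19/25): 95 voxels remain
carve view 2 (along x, YZ-mask fill 21/25): 79 voxels remain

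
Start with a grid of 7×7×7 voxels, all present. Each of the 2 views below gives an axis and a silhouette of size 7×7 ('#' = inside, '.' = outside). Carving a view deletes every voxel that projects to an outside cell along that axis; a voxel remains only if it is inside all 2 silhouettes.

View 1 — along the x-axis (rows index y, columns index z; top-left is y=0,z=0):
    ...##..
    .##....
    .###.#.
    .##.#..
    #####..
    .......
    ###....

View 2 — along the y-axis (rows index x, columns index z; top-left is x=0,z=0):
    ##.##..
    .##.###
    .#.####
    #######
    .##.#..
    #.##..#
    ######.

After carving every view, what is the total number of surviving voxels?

before carving: 343 voxels (7×7×7)
carve view 1 (along x, YZ-mask fill 19/49): 133 voxels remain
carve view 2 (along y, XZ-mask fill 34/49): 100 voxels remain

voxel count = 100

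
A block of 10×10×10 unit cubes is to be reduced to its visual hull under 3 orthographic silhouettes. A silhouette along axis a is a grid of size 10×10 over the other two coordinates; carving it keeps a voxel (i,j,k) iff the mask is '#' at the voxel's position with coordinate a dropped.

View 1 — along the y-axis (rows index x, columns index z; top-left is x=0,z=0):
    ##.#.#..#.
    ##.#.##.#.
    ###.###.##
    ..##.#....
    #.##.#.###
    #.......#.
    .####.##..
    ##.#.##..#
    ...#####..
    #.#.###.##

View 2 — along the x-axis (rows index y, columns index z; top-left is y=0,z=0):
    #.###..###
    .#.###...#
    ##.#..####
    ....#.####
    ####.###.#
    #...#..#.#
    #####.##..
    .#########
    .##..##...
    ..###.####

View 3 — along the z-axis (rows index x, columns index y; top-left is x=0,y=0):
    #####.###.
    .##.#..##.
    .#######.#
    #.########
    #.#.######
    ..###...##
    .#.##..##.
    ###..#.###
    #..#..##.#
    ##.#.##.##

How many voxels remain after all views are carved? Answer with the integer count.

initial block: 10^3 = 1000
V1 y: intersect with XZ mask (55 set) -- 550 left
V2 x: intersect with YZ mask (63 set) -- 332 left
V3 z: intersect with XY mask (67 set) -- 232 left

remaining voxels: 232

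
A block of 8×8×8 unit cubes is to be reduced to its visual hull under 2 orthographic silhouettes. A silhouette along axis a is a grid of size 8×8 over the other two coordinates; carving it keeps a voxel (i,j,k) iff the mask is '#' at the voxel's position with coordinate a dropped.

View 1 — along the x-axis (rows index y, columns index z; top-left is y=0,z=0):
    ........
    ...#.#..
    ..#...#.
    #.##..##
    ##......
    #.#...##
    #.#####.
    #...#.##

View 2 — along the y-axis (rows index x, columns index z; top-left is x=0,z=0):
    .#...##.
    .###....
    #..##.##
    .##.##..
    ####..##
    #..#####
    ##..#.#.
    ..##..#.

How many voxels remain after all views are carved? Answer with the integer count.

remaining voxels: 109

full grid |V| = 512
after view 1 [x-axis, 25 of 64 cells solid] → remaining = 200
after view 2 [y-axis, 34 of 64 cells solid] → remaining = 109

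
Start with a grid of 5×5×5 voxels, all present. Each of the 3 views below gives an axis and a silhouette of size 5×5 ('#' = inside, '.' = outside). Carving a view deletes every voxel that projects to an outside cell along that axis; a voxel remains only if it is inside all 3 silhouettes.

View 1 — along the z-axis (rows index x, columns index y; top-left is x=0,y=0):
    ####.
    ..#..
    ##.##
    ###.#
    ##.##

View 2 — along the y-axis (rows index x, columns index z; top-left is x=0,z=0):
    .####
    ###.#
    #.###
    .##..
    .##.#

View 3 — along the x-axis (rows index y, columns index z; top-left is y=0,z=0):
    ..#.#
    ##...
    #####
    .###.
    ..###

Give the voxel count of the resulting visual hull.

before carving: 125 voxels (5×5×5)
[1] z-view keeps 17 columns → grid now 85
[2] y-view keeps 17 columns → grid now 56
[3] x-view keeps 15 columns → grid now 34

remaining voxels: 34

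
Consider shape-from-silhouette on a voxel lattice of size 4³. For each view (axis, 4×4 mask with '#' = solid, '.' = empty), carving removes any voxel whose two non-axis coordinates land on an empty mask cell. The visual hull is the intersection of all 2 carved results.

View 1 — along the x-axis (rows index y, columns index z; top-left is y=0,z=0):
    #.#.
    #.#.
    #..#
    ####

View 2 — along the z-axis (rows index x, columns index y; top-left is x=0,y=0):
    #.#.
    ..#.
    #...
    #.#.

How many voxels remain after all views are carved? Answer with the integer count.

initial block: 4^3 = 64
[1] x-view keeps 10 columns → grid now 40
[2] z-view keeps 6 columns → grid now 12

12 voxels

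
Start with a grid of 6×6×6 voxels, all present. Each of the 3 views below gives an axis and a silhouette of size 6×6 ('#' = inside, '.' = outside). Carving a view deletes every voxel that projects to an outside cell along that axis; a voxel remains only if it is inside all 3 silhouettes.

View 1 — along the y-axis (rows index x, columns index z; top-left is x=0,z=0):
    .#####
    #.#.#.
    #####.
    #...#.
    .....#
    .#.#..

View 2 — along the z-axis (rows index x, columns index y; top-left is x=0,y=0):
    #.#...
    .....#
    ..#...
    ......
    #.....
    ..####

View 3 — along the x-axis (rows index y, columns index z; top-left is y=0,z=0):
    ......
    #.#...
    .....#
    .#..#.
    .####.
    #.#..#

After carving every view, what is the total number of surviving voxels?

|visual hull| = 6

before carving: 216 voxels (6×6×6)
[1] y-view keeps 18 columns → grid now 108
[2] z-view keeps 9 columns → grid now 27
[3] x-view keeps 12 columns → grid now 6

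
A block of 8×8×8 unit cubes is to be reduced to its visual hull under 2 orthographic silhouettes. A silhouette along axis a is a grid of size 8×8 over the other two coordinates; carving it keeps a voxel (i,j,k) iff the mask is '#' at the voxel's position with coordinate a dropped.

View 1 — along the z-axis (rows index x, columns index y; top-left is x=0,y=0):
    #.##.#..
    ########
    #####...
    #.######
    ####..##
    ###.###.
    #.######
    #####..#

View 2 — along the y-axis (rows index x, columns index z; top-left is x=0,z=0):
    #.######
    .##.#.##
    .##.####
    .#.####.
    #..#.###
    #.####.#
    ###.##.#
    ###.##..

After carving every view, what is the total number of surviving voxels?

full grid |V| = 512
step 1: project along z, AND mask (49/64) → |grid| = 392
step 2: project along y, AND mask (45/64) → |grid| = 271

271 voxels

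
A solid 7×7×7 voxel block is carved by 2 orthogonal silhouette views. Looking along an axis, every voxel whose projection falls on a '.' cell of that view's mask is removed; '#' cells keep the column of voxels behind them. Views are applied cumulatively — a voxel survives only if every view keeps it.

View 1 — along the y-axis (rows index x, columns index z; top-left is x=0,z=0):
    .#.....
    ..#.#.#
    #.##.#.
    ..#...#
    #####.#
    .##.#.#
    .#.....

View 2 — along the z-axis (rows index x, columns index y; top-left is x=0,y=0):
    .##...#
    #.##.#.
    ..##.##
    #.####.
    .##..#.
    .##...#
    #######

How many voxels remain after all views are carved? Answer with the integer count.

initial block: 7^3 = 343
after view 1 [y-axis, 21 of 49 cells solid] → remaining = 147
after view 2 [z-axis, 29 of 49 cells solid] → remaining = 78

|visual hull| = 78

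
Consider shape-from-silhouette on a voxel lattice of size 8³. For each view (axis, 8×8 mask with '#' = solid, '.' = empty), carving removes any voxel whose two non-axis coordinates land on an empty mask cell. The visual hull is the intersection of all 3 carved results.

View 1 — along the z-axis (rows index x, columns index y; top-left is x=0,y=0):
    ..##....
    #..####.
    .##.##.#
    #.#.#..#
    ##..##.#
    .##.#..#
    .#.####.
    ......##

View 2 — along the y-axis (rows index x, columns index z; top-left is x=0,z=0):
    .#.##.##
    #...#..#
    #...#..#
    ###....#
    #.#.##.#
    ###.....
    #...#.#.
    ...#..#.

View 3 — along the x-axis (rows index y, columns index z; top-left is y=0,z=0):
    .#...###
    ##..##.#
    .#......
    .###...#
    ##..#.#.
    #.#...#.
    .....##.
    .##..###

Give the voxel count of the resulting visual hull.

initial block: 8^3 = 512
  1. axis=2 (XY plane), |mask|=32  ⇒  voxels=256
  2. axis=1 (XZ plane), |mask|=28  ⇒  voxels=112
  3. axis=0 (YZ plane), |mask|=28  ⇒  voxels=54

|visual hull| = 54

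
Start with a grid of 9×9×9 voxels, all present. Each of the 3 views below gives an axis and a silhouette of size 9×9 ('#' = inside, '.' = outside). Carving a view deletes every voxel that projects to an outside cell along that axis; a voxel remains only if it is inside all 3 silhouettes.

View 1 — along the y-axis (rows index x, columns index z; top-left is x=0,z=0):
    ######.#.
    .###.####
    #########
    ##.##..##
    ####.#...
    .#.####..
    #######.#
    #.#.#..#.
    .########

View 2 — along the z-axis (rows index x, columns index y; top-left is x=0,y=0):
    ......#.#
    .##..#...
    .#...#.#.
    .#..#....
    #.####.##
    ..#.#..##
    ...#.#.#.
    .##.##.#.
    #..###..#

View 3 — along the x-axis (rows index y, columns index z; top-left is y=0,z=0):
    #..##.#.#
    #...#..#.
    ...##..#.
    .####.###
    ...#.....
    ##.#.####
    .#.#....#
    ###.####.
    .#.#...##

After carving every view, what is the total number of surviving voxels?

start: 9×9×9 = 729 voxels
[1] y-view keeps 59 columns → grid now 531
[2] z-view keeps 34 columns → grid now 213
[3] x-view keeps 40 columns → grid now 112

|visual hull| = 112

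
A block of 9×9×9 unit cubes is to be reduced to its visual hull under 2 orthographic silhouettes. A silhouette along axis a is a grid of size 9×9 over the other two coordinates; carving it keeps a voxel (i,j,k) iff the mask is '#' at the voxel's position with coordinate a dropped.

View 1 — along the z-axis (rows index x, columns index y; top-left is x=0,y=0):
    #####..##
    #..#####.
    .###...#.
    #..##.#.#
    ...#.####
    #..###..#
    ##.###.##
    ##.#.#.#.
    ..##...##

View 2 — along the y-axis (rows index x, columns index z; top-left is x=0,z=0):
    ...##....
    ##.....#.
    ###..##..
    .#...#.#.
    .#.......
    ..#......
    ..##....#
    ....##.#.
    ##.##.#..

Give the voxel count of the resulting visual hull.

before carving: 729 voxels (9×9×9)
carve view 1 (along z, XY-mask fill 48/81): 432 voxels remain
carve view 2 (along y, XZ-mask fill 26/81): 133 voxels remain

133 voxels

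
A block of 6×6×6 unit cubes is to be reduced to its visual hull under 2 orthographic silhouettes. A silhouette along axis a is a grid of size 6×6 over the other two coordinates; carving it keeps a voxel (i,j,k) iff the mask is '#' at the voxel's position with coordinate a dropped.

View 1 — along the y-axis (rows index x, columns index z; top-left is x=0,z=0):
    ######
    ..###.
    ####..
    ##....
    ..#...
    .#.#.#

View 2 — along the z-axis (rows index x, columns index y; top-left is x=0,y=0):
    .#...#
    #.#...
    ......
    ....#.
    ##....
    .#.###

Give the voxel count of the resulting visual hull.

remaining voxels: 34

start: 6×6×6 = 216 voxels
carve view 1 (along y, XZ-mask fill 19/36): 114 voxels remain
carve view 2 (along z, XY-mask fill 11/36): 34 voxels remain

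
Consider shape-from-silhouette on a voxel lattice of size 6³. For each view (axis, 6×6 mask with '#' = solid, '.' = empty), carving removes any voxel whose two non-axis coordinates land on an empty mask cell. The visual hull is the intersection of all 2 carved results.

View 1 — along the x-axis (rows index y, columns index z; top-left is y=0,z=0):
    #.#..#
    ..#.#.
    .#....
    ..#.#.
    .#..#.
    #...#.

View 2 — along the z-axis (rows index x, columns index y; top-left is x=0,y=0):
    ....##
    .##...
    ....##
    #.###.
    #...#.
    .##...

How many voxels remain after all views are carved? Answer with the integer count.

remaining voxels: 27

initial block: 6^3 = 216
[1] x-view keeps 12 columns → grid now 72
[2] z-view keeps 14 columns → grid now 27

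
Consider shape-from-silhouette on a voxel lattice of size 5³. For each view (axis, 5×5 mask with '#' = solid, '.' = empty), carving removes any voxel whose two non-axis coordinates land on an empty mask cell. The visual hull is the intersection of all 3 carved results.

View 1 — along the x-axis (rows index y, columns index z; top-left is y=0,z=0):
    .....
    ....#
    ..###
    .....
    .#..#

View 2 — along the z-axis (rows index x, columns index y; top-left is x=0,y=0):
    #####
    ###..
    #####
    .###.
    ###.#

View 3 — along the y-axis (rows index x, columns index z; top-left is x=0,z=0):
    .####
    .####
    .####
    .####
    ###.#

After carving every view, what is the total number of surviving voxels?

|visual hull| = 25

before carving: 125 voxels (5×5×5)
V1 x: intersect with YZ mask (6 set) -- 30 left
V2 z: intersect with XY mask (20 set) -- 26 left
V3 y: intersect with XZ mask (20 set) -- 25 left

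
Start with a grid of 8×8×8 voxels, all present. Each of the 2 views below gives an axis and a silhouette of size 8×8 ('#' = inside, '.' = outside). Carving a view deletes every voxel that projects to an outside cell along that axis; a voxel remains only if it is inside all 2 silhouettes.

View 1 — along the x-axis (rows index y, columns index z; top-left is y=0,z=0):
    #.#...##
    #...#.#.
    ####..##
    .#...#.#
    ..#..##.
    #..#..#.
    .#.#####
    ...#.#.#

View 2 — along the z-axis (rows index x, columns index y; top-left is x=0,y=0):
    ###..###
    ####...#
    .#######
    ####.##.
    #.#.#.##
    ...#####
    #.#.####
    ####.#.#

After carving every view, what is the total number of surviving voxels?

remaining voxels: 183

before carving: 512 voxels (8×8×8)
  1. axis=0 (YZ plane), |mask|=31  ⇒  voxels=248
  2. axis=2 (XY plane), |mask|=46  ⇒  voxels=183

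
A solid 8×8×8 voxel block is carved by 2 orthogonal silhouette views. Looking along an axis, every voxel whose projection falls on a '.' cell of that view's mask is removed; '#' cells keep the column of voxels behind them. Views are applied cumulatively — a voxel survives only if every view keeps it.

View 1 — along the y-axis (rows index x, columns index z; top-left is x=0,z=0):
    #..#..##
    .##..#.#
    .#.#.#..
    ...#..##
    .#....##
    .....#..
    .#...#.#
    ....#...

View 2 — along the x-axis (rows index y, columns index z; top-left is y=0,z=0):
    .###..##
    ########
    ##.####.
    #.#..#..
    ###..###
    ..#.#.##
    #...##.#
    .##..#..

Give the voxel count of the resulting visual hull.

full grid |V| = 512
  1. axis=1 (XZ plane), |mask|=22  ⇒  voxels=176
  2. axis=0 (YZ plane), |mask|=39  ⇒  voxels=108

|visual hull| = 108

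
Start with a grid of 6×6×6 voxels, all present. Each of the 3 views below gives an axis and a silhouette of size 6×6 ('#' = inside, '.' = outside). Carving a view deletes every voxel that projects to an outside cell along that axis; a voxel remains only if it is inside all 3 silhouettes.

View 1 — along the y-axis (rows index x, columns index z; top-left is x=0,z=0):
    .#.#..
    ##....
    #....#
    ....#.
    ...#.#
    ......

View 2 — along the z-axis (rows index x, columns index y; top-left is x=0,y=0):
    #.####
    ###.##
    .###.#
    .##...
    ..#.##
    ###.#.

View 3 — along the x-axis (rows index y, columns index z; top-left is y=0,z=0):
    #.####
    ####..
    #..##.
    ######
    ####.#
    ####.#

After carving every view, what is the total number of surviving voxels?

28 voxels

before carving: 216 voxels (6×6×6)
  1. axis=1 (XZ plane), |mask|=9  ⇒  voxels=54
  2. axis=2 (XY plane), |mask|=23  ⇒  voxels=36
  3. axis=0 (YZ plane), |mask|=28  ⇒  voxels=28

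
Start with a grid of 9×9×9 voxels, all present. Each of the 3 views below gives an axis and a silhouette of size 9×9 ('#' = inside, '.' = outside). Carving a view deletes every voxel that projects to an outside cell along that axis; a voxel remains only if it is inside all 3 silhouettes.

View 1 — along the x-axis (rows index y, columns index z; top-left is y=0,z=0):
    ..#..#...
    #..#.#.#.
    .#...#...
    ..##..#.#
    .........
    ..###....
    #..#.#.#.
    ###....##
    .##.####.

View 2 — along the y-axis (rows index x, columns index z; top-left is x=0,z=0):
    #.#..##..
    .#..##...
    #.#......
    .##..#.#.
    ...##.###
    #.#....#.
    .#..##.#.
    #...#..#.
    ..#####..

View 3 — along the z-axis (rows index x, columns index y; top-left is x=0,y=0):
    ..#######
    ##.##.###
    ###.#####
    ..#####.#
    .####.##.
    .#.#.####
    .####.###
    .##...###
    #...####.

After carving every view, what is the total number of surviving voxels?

before carving: 729 voxels (9×9×9)
V1 x: intersect with YZ mask (30 set) -- 270 left
V2 y: intersect with XZ mask (33 set) -- 117 left
V3 z: intersect with XY mask (57 set) -- 83 left

83 voxels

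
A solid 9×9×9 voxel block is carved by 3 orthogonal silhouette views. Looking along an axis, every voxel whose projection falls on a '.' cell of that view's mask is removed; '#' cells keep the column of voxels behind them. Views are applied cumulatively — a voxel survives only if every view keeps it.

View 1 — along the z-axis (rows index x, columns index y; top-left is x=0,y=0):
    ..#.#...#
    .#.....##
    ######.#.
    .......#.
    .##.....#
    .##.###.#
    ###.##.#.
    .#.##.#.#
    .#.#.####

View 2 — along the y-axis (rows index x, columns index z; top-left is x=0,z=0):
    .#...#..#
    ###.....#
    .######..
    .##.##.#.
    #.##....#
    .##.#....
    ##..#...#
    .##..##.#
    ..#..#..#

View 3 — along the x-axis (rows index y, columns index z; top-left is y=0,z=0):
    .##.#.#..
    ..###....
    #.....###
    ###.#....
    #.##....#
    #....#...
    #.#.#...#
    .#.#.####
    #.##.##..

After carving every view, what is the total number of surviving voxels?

remaining voxels: 71

full grid |V| = 729
carve view 1 (along z, XY-mask fill 40/81): 360 voxels remain
carve view 2 (along y, XZ-mask fill 37/81): 165 voxels remain
carve view 3 (along x, YZ-mask fill 36/81): 71 voxels remain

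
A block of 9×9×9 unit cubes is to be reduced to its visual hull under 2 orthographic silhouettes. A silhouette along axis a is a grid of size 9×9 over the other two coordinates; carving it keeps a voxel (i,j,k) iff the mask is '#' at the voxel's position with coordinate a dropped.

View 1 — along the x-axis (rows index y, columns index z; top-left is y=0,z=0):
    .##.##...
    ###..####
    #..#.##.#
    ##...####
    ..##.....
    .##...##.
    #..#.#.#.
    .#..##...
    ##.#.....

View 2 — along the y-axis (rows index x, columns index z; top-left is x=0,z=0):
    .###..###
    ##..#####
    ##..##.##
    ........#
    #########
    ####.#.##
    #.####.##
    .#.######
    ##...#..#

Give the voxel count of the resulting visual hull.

|visual hull| = 231

start: 9×9×9 = 729 voxels
V1 x: intersect with YZ mask (38 set) -- 342 left
V2 y: intersect with XZ mask (54 set) -- 231 left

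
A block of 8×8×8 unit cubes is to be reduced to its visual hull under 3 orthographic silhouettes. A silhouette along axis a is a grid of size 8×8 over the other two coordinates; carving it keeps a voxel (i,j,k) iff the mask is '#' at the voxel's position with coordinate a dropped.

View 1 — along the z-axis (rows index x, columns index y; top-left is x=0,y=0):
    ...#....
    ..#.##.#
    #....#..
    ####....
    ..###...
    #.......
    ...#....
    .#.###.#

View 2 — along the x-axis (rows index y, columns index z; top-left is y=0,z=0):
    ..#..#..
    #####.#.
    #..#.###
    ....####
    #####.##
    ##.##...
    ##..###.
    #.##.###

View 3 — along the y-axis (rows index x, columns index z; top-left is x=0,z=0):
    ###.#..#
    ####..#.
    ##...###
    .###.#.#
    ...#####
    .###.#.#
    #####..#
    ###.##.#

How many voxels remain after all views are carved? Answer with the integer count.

65 voxels

initial block: 8^3 = 512
[1] z-view keeps 21 columns → grid now 168
[2] x-view keeps 39 columns → grid now 98
[3] y-view keeps 42 columns → grid now 65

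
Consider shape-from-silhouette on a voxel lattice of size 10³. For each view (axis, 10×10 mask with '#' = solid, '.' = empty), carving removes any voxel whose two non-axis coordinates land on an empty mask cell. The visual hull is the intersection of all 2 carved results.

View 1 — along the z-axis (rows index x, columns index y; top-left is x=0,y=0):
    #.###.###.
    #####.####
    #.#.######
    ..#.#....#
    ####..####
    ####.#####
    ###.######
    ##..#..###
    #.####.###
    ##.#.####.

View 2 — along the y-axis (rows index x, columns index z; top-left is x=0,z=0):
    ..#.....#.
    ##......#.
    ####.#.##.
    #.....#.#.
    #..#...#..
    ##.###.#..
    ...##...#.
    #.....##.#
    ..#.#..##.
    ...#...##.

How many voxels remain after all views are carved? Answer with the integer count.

remaining voxels: 288

before carving: 1000 voxels (10×10×10)
[1] z-view keeps 74 columns → grid now 740
[2] y-view keeps 38 columns → grid now 288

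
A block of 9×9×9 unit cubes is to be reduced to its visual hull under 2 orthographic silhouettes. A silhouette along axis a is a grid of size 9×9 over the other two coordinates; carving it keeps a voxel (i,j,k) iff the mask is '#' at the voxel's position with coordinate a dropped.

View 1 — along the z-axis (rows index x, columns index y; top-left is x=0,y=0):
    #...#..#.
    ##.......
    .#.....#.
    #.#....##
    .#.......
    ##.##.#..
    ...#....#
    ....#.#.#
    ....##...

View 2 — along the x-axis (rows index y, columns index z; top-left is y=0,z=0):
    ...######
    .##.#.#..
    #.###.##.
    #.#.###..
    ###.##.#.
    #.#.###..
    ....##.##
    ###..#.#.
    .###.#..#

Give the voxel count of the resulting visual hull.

start: 9×9×9 = 729 voxels
carve view 1 (along z, XY-mask fill 24/81): 216 voxels remain
carve view 2 (along x, YZ-mask fill 46/81): 123 voxels remain

remaining voxels: 123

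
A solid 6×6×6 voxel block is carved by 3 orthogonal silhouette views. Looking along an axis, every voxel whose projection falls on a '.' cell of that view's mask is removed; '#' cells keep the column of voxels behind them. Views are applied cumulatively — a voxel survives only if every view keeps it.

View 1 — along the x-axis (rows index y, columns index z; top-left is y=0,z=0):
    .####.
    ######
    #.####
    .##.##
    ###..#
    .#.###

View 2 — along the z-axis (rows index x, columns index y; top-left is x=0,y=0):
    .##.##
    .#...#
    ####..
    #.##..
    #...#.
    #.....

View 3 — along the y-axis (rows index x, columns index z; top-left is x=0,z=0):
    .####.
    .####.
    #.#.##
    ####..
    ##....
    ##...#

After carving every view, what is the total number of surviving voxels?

full grid |V| = 216
V1 x: intersect with YZ mask (27 set) -- 162 left
V2 z: intersect with XY mask (16 set) -- 73 left
V3 y: intersect with XZ mask (21 set) -- 44 left

|visual hull| = 44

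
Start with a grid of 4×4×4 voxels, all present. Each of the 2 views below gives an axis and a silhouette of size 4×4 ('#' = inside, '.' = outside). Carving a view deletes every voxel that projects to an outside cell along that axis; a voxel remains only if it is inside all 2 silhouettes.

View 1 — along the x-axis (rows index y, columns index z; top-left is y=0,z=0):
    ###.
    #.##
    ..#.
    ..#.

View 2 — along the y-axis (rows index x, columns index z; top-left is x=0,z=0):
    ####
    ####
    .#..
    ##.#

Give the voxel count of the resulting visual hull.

21 voxels

before carving: 64 voxels (4×4×4)
step 1: project along x, AND mask (8/16) → |grid| = 32
step 2: project along y, AND mask (12/16) → |grid| = 21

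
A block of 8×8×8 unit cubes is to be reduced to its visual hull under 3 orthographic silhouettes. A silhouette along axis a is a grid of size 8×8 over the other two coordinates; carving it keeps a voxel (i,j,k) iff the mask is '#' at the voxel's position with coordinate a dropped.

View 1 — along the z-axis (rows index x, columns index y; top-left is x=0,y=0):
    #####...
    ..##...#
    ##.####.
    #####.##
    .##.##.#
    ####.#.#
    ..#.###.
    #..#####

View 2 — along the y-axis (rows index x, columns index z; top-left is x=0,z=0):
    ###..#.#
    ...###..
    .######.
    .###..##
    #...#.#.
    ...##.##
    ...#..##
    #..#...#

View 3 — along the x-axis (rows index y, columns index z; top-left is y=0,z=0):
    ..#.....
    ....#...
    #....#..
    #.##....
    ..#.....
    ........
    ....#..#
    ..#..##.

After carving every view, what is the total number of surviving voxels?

before carving: 512 voxels (8×8×8)
V1 z: intersect with XY mask (42 set) -- 336 left
V2 y: intersect with XZ mask (32 set) -- 174 left
V3 x: intersect with YZ mask (13 set) -- 32 left

|visual hull| = 32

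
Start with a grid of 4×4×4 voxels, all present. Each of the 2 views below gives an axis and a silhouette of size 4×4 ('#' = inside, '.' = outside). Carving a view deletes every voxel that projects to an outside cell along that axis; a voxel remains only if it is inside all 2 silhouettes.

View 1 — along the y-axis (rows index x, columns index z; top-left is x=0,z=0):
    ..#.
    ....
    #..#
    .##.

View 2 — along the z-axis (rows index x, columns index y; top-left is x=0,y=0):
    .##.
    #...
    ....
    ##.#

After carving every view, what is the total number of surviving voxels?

remaining voxels: 8

start: 4×4×4 = 64 voxels
V1 y: intersect with XZ mask (5 set) -- 20 left
V2 z: intersect with XY mask (6 set) -- 8 left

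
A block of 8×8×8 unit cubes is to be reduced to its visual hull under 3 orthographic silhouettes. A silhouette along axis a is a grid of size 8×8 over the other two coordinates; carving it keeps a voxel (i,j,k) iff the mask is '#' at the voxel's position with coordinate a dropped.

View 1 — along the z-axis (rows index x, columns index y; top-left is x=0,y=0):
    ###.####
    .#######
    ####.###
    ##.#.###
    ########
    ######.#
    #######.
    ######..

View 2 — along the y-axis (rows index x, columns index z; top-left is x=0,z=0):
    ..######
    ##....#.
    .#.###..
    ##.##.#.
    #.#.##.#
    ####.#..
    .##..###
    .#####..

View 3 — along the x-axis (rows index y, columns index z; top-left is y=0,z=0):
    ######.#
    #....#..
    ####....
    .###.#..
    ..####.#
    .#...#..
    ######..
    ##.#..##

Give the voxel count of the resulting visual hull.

|visual hull| = 147

before carving: 512 voxels (8×8×8)
[1] z-view keeps 55 columns → grid now 440
[2] y-view keeps 38 columns → grid now 261
[3] x-view keeps 35 columns → grid now 147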